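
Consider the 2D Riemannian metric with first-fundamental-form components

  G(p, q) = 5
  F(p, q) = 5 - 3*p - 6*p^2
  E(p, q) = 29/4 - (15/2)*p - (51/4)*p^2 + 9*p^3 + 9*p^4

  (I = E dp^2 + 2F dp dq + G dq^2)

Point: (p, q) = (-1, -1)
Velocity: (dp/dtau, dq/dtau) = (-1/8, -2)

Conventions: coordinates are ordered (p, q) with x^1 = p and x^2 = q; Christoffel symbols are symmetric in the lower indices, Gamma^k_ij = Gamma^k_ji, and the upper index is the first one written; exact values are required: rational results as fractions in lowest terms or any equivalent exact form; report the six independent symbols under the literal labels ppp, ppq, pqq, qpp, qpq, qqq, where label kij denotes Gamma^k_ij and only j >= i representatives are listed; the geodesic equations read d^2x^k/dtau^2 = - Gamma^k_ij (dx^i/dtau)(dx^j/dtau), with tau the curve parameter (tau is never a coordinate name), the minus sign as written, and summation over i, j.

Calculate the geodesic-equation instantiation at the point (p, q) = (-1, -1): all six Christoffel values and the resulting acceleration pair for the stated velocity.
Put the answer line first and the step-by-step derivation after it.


Answer: Gamma_ppp = 3/4, Gamma_ppq = 0, Gamma_pqq = 0, Gamma_qpp = 3/2, Gamma_qpq = 0, Gamma_qqq = 0; accelerations (d^2p/dtau^2, d^2q/dtau^2) = (-3/256, -3/128)

E = 2, F = 2, G = 5 at the point
E_p = 9, E_q = 0, F_p = 9, F_q = 0, G_p = 0, G_q = 0
EG - F^2 = 6;  g^inv = (1/6) * [[5, -2], [-2, 2]]
first-kind symbols [ij,l] = (1/2)(d_i g_jl + d_j g_il - d_l g_ij): [pp,p] = E_p/2 = 9/2, [pp,q] = F_p - E_q/2 = 9, [pq,p] = E_q/2 = 0, [pq,q] = G_p/2 = 0, [qq,p] = F_q - G_p/2 = 0, [qq,q] = G_q/2 = 0
Gamma^p_ij = (G*[ij,p] - F*[ij,q])/(EG - F^2), Gamma^q_ij = (E*[ij,q] - F*[ij,p])/(EG - F^2)
Gamma_ppp = 3/4, Gamma_ppq = 0, Gamma_pqq = 0, Gamma_qpp = 3/2, Gamma_qpq = 0, Gamma_qqq = 0
d^2p/dtau^2 = -(Gamma_ppp*(-1/8)^2 + 2*Gamma_ppq*(-1/8)*(-2) + Gamma_pqq*(-2)^2) = -3/256
d^2q/dtau^2 = -(Gamma_qpp*(-1/8)^2 + 2*Gamma_qpq*(-1/8)*(-2) + Gamma_qqq*(-2)^2) = -3/128


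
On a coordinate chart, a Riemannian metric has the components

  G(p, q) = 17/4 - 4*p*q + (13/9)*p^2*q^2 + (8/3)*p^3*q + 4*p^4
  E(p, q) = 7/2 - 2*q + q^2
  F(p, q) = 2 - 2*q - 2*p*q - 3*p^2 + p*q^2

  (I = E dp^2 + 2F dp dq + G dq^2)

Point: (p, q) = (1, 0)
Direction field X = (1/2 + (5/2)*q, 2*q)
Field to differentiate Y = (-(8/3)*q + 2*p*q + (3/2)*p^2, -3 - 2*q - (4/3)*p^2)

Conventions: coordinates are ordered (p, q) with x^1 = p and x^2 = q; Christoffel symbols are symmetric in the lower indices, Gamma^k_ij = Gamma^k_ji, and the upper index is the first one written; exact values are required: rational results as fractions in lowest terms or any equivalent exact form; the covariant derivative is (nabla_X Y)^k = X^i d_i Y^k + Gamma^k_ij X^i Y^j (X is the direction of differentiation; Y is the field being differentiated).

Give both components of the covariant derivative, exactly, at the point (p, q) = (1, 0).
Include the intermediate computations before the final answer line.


E = 7/2, F = -1, G = 33/4 at the point
E_p = 0, E_q = -2, F_p = -6, F_q = -4, G_p = 16, G_q = -4/3
EG - F^2 = 223/8;  g^inv = (8/223) * [[33/4, 1], [1, 7/2]]
first-kind symbols [ij,l] = (1/2)(d_i g_jl + d_j g_il - d_l g_ij): [pp,p] = E_p/2 = 0, [pp,q] = F_p - E_q/2 = -5, [pq,p] = E_q/2 = -1, [pq,q] = G_p/2 = 8, [qq,p] = F_q - G_p/2 = -12, [qq,q] = G_q/2 = -2/3
Gamma^p_ij = (G*[ij,p] - F*[ij,q])/(EG - F^2), Gamma^q_ij = (E*[ij,q] - F*[ij,p])/(EG - F^2)
Gamma_ppp = -40/223, Gamma_ppq = -2/223, Gamma_pqq = -2392/669, Gamma_qpp = -140/223, Gamma_qpq = 216/223, Gamma_qqq = -344/669
X = (1/2, 0), Y = (3/2, -13/3) at the point

Answer: (nabla_X Y)^p = 1853/1338, (nabla_X Y)^q = -2611/669


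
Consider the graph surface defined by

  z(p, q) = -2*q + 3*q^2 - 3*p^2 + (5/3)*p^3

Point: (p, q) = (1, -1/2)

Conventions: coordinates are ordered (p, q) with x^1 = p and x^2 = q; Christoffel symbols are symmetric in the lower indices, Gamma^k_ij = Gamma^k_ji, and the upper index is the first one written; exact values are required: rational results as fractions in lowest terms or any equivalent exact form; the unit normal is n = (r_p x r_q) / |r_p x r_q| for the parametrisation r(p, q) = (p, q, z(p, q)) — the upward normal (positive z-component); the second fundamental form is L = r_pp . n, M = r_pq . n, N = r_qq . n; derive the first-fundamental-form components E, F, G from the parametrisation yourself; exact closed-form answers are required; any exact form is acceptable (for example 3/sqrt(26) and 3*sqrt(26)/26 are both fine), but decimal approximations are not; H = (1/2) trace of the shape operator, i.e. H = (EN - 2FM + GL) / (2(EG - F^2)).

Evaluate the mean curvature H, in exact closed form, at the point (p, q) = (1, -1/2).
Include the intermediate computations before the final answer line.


z_p = -1, z_q = -5, z_pp = 4, z_pq = 0, z_qq = 6
E = 2, F = 5, G = 26; answer radicand W^2 = 27
unnormalised second-form numerators: l = 4, m = 0, n = 6; L = l/sqrt(27), and similarly M = m/sqrt(W^2), N = n/sqrt(W^2)
H = (E*n - 2*F*m + G*l) / (2*(EG - F^2)*sqrt(W^2)); E*n - 2*F*m + G*l = 116, EG - F^2 = 27, so H = (58/27)/sqrt(27)

Answer: H = 58*sqrt(3)/243


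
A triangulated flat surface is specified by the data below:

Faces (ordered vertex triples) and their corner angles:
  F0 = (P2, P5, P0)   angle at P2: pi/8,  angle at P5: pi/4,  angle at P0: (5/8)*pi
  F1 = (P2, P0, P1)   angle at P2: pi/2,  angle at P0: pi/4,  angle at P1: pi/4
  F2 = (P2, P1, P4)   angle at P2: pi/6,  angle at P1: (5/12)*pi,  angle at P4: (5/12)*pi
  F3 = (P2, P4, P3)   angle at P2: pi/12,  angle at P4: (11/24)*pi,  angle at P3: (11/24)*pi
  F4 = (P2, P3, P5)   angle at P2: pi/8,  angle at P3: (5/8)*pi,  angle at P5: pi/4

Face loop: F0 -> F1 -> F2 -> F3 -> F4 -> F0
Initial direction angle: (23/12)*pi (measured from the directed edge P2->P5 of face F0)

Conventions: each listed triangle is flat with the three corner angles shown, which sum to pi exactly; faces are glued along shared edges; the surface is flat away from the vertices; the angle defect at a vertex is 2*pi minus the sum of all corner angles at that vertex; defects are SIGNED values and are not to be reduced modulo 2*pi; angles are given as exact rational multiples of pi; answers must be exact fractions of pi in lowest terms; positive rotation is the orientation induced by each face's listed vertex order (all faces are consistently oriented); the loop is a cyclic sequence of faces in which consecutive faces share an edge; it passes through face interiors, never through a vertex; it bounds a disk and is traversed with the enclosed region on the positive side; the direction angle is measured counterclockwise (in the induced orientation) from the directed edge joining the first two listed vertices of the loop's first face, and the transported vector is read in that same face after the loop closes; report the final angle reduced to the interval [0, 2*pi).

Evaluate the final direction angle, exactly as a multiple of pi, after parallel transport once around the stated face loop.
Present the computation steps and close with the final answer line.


enclosed vertex P2: corner angles sum to pi, defect = 2*pi - pi = pi
final direction = starting direction + enclosed defect total, reduced mod 2*pi (induced orientation)
final angle = (23/12)*pi + pi = (11/12)*pi (mod 2*pi)

Answer: final direction angle = (11/12)*pi


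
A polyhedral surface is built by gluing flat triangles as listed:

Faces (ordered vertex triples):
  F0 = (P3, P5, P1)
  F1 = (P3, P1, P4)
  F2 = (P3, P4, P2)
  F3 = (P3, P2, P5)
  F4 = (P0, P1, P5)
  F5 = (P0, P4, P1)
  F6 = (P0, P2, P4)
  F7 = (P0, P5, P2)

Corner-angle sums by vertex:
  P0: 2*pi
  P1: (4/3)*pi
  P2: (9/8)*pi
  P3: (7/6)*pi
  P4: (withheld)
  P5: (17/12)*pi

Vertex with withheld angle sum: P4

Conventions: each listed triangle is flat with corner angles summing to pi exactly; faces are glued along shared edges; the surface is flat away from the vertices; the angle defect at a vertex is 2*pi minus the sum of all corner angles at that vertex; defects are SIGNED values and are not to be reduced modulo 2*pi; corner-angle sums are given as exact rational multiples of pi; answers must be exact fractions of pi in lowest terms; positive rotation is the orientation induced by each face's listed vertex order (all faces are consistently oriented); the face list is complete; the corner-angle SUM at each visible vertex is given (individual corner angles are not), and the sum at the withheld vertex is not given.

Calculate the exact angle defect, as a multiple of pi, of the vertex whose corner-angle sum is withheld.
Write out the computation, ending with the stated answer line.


V = 6, E = 12, F = 8; chi = V - E + F = 2
Gauss-Bonnet: total defect = 2*pi*chi = 4*pi; visible defects sum to (71/24)*pi

Answer: defect(P4) = (25/24)*pi


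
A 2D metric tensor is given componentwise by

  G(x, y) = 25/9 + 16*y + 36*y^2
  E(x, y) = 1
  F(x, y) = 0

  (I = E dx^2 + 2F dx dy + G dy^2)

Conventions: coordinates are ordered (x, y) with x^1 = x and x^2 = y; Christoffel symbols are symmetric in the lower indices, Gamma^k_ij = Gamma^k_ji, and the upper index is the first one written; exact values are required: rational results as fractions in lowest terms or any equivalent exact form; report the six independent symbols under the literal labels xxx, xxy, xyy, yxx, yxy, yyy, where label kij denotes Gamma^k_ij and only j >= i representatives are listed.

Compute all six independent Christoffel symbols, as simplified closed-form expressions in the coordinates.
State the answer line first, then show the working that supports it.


Answer: Gamma_xxx = 0, Gamma_xxy = 0, Gamma_xyy = 0, Gamma_yxx = 0, Gamma_yxy = 0, Gamma_yyy = (324*y + 72)/(324*y^2 + 144*y + 25)

E = 1; F = 0; G = 25/9 + 16*y + 36*y^2
Gamma^k_ij = (1/2) g^{kl} (d_i g_jl + d_j g_il - d_l g_ij), with g^inv = (1/(EG-F^2)) [[G, -F], [-F, E]]
first partials: E_x = 0, E_y = 0, F_x = 0, F_y = 0, G_x = 0, G_y = 16 + 72*y
D = EG - F^2 = 25/9 + 16*y + 36*y^2
expanded: Gamma^x_xx = (G E_x - 2F F_x + F E_y)/(2D), Gamma^x_xy = (G E_y - F G_x)/(2D), Gamma^x_yy = (2G F_y - G G_x - F G_y)/(2D), Gamma^y_xx = (2E F_x - E E_y - F E_x)/(2D), Gamma^y_xy = (E G_x - F E_y)/(2D), Gamma^y_yy = (E G_y - 2F F_y + F G_x)/(2D); substitute and cancel common factors


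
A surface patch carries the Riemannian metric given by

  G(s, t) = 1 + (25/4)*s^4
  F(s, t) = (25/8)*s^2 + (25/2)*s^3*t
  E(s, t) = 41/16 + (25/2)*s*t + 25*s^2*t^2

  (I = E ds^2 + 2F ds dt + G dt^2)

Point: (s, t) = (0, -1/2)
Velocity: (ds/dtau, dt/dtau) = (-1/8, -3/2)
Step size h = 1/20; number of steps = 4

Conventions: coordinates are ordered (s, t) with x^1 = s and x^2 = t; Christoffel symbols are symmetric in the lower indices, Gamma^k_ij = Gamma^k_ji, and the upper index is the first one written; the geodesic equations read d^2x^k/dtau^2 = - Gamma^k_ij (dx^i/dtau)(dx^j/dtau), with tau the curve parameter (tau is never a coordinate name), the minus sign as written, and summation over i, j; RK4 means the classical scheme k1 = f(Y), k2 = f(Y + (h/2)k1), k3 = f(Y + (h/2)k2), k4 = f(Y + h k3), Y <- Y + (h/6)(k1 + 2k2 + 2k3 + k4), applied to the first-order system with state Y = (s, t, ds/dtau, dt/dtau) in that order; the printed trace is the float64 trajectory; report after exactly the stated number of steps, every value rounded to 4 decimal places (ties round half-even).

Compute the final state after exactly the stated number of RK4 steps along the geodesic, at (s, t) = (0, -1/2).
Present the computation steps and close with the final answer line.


f(Y) = (ds/dtau, dt/dtau, -Gamma^s_ij Y'^i Y'^j, -Gamma^t_ij Y'^i Y'^j) with the Gammas evaluated at the stage position; h = 0.050000; intermediate values shown to 6 dp
step 0: s = 0.0000, t = -0.5000, ds/dtau = -0.1250, dt/dtau = -1.5000
step 1:
  k1: at (s, t) = (0.000000, -0.500000), (ds/dtau, dt/dtau) = (-0.125000, -1.500000); Gamma_sss = -1.219512, Gamma_sst = 0.000000, Gamma_stt = 0.000000, Gamma_tss = 0.000000, Gamma_tst = 0.000000, Gamma_ttt = 0.000000; k1 = (-0.125000, -1.500000, 0.019055, 0.000000)
  k2: at (s, t) = (-0.003125, -0.537500), (ds/dtau, dt/dtau) = (-0.124524, -1.500000); Gamma_sss = -1.309022, Gamma_sst = -0.007611, Gamma_stt = 0.000000, Gamma_tss = -0.000025, Gamma_tst = 0.000000, Gamma_ttt = 0.000000; k2 = (-0.124524, -1.500000, 0.023141, 0.000000)
  k3: at (s, t) = (-0.003113, -0.537500), (ds/dtau, dt/dtau) = (-0.124421, -1.500000); Gamma_sss = -1.309030, Gamma_sst = -0.007582, Gamma_stt = 0.000000, Gamma_tss = -0.000025, Gamma_tst = 0.000000, Gamma_ttt = 0.000000; k3 = (-0.124421, -1.500000, 0.023095, 0.000000)
  k4: at (s, t) = (-0.006221, -0.575000), (ds/dtau, dt/dtau) = (-0.123845, -1.500000); Gamma_sss = -1.397938, Gamma_sst = -0.015125, Gamma_stt = 0.000000, Gamma_tss = -0.000107, Gamma_tst = -0.000001, Gamma_ttt = 0.000000; k4 = (-0.123845, -1.500000, 0.027060, 0.000002)
  Y <- Y + (h/6)(k1 + 2k2 + 2k3 + k4): s = -0.0062, t = -0.5750, ds/dtau = -0.1238, dt/dtau = -1.5000
step 2:
  k1: at (s, t) = (-0.006223, -0.575000), (ds/dtau, dt/dtau) = (-0.123845, -1.500000); Gamma_sss = -1.397937, Gamma_sst = -0.015129, Gamma_stt = 0.000000, Gamma_tss = -0.000107, Gamma_tst = -0.000001, Gamma_ttt = 0.000000; k1 = (-0.123845, -1.500000, 0.027062, 0.000002)
  k2: at (s, t) = (-0.009319, -0.612500), (ds/dtau, dt/dtau) = (-0.123169, -1.500000); Gamma_sss = -1.486159, Gamma_sst = -0.022611, Gamma_stt = 0.000000, Gamma_tss = -0.000252, Gamma_tst = -0.000004, Gamma_ttt = 0.000000; k2 = (-0.123169, -1.500000, 0.030901, 0.000005)
  k3: at (s, t) = (-0.009302, -0.612500), (ds/dtau, dt/dtau) = (-0.123073, -1.500000); Gamma_sss = -1.486173, Gamma_sst = -0.022570, Gamma_stt = 0.000000, Gamma_tss = -0.000251, Gamma_tst = -0.000004, Gamma_ttt = 0.000000; k3 = (-0.123073, -1.500000, 0.030844, 0.000005)
  k4: at (s, t) = (-0.012376, -0.650000), (ds/dtau, dt/dtau) = (-0.122303, -1.500000); Gamma_sss = -1.573634, Gamma_sst = -0.029963, Gamma_stt = 0.000000, Gamma_tss = -0.000467, Gamma_tst = -0.000009, Gamma_ttt = 0.000000; k4 = (-0.122303, -1.500000, 0.034532, 0.000010)
  Y <- Y + (h/6)(k1 + 2k2 + 2k3 + k4): s = -0.0124, t = -0.6500, ds/dtau = -0.1223, dt/dtau = -1.5000
step 3:
  k1: at (s, t) = (-0.012378, -0.650000), (ds/dtau, dt/dtau) = (-0.122303, -1.500000); Gamma_sss = -1.573633, Gamma_sst = -0.029967, Gamma_stt = 0.000000, Gamma_tss = -0.000467, Gamma_tst = -0.000009, Gamma_ttt = 0.000000; k1 = (-0.122303, -1.500000, 0.034533, 0.000010)
  k2: at (s, t) = (-0.015436, -0.687500), (ds/dtau, dt/dtau) = (-0.121439, -1.499999); Gamma_sss = -1.660239, Gamma_sst = -0.037275, Gamma_stt = 0.000000, Gamma_tss = -0.000759, Gamma_tst = -0.000017, Gamma_ttt = 0.000000; k2 = (-0.121439, -1.499999, 0.038065, 0.000017)
  k3: at (s, t) = (-0.015414, -0.687500), (ds/dtau, dt/dtau) = (-0.121351, -1.499999); Gamma_sss = -1.660264, Gamma_sst = -0.037224, Gamma_stt = 0.000000, Gamma_tss = -0.000757, Gamma_tst = -0.000017, Gamma_ttt = 0.000000; k3 = (-0.121351, -1.499999, 0.038001, 0.000017)
  k4: at (s, t) = (-0.018446, -0.725000), (ds/dtau, dt/dtau) = (-0.120403, -1.499999); Gamma_sss = -1.745940, Gamma_sst = -0.044421, Gamma_stt = 0.000000, Gamma_tss = -0.001128, Gamma_tst = -0.000029, Gamma_ttt = 0.000000; k4 = (-0.120403, -1.499999, 0.041356, 0.000027)
  Y <- Y + (h/6)(k1 + 2k2 + 2k3 + k4): s = -0.0184, t = -0.7250, ds/dtau = -0.1204, dt/dtau = -1.5000
step 4:
  k1: at (s, t) = (-0.018447, -0.725000), (ds/dtau, dt/dtau) = (-0.120403, -1.499999); Gamma_sss = -1.745938, Gamma_sst = -0.044424, Gamma_stt = 0.000000, Gamma_tss = -0.001128, Gamma_tst = -0.000029, Gamma_ttt = 0.000000; k1 = (-0.120403, -1.499999, 0.041357, 0.000027)
  k2: at (s, t) = (-0.021457, -0.762500), (ds/dtau, dt/dtau) = (-0.119369, -1.499998); Gamma_sss = -1.830585, Gamma_sst = -0.051514, Gamma_stt = 0.000000, Gamma_tss = -0.001582, Gamma_tst = -0.000045, Gamma_ttt = 0.000000; k2 = (-0.119369, -1.499998, 0.044531, 0.000038)
  k3: at (s, t) = (-0.021431, -0.762500), (ds/dtau, dt/dtau) = (-0.119289, -1.499998); Gamma_sss = -1.830623, Gamma_sst = -0.051453, Gamma_stt = 0.000000, Gamma_tss = -0.001578, Gamma_tst = -0.000044, Gamma_ttt = 0.000000; k3 = (-0.119289, -1.499998, 0.044463, 0.000038)
  k4: at (s, t) = (-0.024412, -0.800000), (ds/dtau, dt/dtau) = (-0.118179, -1.499997); Gamma_sss = -1.914166, Gamma_sst = -0.058410, Gamma_stt = 0.000000, Gamma_tss = -0.002116, Gamma_tst = -0.000065, Gamma_ttt = 0.000000; k4 = (-0.118179, -1.499997, 0.047442, 0.000052)
  Y <- Y + (h/6)(k1 + 2k2 + 2k3 + k4): s = -0.0244, t = -0.8000, ds/dtau = -0.1182, dt/dtau = -1.5000

Answer: s = -0.0244, t = -0.8000, ds/dtau = -0.1182, dt/dtau = -1.5000


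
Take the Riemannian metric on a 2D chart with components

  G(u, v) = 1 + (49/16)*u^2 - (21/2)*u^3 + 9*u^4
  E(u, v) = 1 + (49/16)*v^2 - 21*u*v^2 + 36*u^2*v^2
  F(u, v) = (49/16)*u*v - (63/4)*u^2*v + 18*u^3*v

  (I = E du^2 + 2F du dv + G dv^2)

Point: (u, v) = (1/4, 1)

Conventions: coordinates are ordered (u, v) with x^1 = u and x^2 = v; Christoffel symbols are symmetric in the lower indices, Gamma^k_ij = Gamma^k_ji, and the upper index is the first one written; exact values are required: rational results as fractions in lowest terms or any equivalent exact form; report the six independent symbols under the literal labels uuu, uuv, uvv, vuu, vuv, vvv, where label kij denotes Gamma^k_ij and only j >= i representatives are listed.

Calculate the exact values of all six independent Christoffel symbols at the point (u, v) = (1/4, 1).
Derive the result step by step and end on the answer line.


E = 17/16, F = 1/16, G = 17/16 at the point
E_u = -3, E_v = 1/8, F_u = -23/16, F_v = 1/16, G_u = 1/8, G_v = 0
EG - F^2 = 9/8;  g^inv = (8/9) * [[17/16, -1/16], [-1/16, 17/16]]
first-kind symbols [ij,l] = (1/2)(d_i g_jl + d_j g_il - d_l g_ij): [uu,u] = E_u/2 = -3/2, [uu,v] = F_u - E_v/2 = -3/2, [uv,u] = E_v/2 = 1/16, [uv,v] = G_u/2 = 1/16, [vv,u] = F_v - G_u/2 = 0, [vv,v] = G_v/2 = 0
Gamma^u_ij = (G*[ij,u] - F*[ij,v])/(EG - F^2), Gamma^v_ij = (E*[ij,v] - F*[ij,u])/(EG - F^2)

Answer: Gamma_uuu = -4/3, Gamma_uuv = 1/18, Gamma_uvv = 0, Gamma_vuu = -4/3, Gamma_vuv = 1/18, Gamma_vvv = 0


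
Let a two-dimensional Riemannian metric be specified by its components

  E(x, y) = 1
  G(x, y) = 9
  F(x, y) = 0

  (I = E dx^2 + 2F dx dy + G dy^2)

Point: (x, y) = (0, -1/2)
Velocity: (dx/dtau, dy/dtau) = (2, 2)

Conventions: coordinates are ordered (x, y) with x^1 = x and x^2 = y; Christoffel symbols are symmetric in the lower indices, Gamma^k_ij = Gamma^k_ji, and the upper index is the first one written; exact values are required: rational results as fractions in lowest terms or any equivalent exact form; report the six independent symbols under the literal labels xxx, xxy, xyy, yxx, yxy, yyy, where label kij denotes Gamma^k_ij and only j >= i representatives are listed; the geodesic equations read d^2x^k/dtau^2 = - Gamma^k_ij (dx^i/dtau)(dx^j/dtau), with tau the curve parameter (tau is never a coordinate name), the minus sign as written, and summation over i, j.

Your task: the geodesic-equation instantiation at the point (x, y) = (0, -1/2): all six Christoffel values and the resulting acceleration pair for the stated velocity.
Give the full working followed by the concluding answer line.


E = 1, F = 0, G = 9 at the point
E_x = 0, E_y = 0, F_x = 0, F_y = 0, G_x = 0, G_y = 0
EG - F^2 = 9;  g^inv = (1/9) * [[9, 0], [0, 1]]
first-kind symbols [ij,l] = (1/2)(d_i g_jl + d_j g_il - d_l g_ij): [xx,x] = E_x/2 = 0, [xx,y] = F_x - E_y/2 = 0, [xy,x] = E_y/2 = 0, [xy,y] = G_x/2 = 0, [yy,x] = F_y - G_x/2 = 0, [yy,y] = G_y/2 = 0
Gamma^x_ij = (G*[ij,x] - F*[ij,y])/(EG - F^2), Gamma^y_ij = (E*[ij,y] - F*[ij,x])/(EG - F^2)
Gamma_xxx = 0, Gamma_xxy = 0, Gamma_xyy = 0, Gamma_yxx = 0, Gamma_yxy = 0, Gamma_yyy = 0
d^2x/dtau^2 = -(Gamma_xxx*(2)^2 + 2*Gamma_xxy*(2)*(2) + Gamma_xyy*(2)^2) = 0
d^2y/dtau^2 = -(Gamma_yxx*(2)^2 + 2*Gamma_yxy*(2)*(2) + Gamma_yyy*(2)^2) = 0

Answer: Gamma_xxx = 0, Gamma_xxy = 0, Gamma_xyy = 0, Gamma_yxx = 0, Gamma_yxy = 0, Gamma_yyy = 0; accelerations (d^2x/dtau^2, d^2y/dtau^2) = (0, 0)


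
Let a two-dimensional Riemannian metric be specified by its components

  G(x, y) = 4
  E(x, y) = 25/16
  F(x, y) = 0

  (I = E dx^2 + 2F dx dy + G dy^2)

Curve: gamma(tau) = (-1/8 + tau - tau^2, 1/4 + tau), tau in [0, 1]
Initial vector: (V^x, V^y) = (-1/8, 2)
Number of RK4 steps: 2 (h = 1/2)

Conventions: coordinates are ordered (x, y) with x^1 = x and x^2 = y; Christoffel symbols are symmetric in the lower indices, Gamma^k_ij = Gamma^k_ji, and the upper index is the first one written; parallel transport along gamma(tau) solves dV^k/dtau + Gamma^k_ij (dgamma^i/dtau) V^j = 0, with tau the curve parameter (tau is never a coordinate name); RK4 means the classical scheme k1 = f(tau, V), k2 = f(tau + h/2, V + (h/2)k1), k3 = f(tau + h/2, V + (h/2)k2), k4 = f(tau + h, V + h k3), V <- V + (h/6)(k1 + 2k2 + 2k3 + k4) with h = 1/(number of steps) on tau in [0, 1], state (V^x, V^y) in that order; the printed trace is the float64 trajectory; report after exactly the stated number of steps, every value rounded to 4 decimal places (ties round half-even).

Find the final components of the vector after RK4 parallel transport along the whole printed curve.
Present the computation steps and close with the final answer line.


gamma'(tau) = (1 - 2*tau, 1); f(tau, V)^k = -Gamma^k_ij(gamma(tau)) gamma'^i(tau) V^j; h = 1/2; intermediate values shown to 6 dp
curve data and Christoffel symbols at the stage parameters:
  tau = 0.000000: gamma = (-0.125000, 0.250000), gamma' = (1.000000, 1.000000); Gamma_xxx = 0.000000, Gamma_xxy = 0.000000, Gamma_xyy = 0.000000, Gamma_yxx = 0.000000, Gamma_yxy = 0.000000, Gamma_yyy = 0.000000
  tau = 0.250000: gamma = (0.062500, 0.500000), gamma' = (0.500000, 1.000000); Gamma_xxx = 0.000000, Gamma_xxy = 0.000000, Gamma_xyy = 0.000000, Gamma_yxx = 0.000000, Gamma_yxy = 0.000000, Gamma_yyy = 0.000000
  tau = 0.500000: gamma = (0.125000, 0.750000), gamma' = (0.000000, 1.000000); Gamma_xxx = 0.000000, Gamma_xxy = 0.000000, Gamma_xyy = 0.000000, Gamma_yxx = 0.000000, Gamma_yxy = 0.000000, Gamma_yyy = 0.000000
  tau = 0.750000: gamma = (0.062500, 1.000000), gamma' = (-0.500000, 1.000000); Gamma_xxx = 0.000000, Gamma_xxy = 0.000000, Gamma_xyy = 0.000000, Gamma_yxx = 0.000000, Gamma_yxy = 0.000000, Gamma_yyy = 0.000000
  tau = 1.000000: gamma = (-0.125000, 1.250000), gamma' = (-1.000000, 1.000000); Gamma_xxx = 0.000000, Gamma_xxy = 0.000000, Gamma_xyy = 0.000000, Gamma_yxx = 0.000000, Gamma_yxy = 0.000000, Gamma_yyy = 0.000000
step 0: V^x = -0.1250, V^y = 2.0000
step 1: k1 = (0.000000, 0.000000), k2 = (0.000000, 0.000000), k3 = (0.000000, 0.000000), k4 = (0.000000, 0.000000); V <- V + (h/6)(k1 + 2k2 + 2k3 + k4): V^x = -0.1250, V^y = 2.0000
step 2: k1 = (0.000000, 0.000000), k2 = (0.000000, 0.000000), k3 = (0.000000, 0.000000), k4 = (0.000000, 0.000000); V <- V + (h/6)(k1 + 2k2 + 2k3 + k4): V^x = -0.1250, V^y = 2.0000

Answer: V^x = -0.1250, V^y = 2.0000


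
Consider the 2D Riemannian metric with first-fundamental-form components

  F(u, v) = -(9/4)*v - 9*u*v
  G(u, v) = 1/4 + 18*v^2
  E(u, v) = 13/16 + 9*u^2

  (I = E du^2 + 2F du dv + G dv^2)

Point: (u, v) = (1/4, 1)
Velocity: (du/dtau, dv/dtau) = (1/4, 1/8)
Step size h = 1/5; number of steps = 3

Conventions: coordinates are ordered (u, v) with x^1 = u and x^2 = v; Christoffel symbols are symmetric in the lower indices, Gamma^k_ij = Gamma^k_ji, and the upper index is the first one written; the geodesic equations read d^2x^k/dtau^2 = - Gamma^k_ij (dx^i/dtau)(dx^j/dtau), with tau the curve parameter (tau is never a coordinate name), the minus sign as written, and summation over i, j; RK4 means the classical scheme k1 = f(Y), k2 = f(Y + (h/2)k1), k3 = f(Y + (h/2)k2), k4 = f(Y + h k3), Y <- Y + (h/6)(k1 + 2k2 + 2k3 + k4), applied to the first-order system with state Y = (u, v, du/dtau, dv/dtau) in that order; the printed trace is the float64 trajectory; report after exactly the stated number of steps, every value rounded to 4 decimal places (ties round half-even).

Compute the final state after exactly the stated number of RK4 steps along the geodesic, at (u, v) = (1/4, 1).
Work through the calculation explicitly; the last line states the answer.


f(Y) = (du/dtau, dv/dtau, -Gamma^u_ij Y'^i Y'^j, -Gamma^v_ij Y'^i Y'^j) with the Gammas evaluated at the stage position; h = 0.200000; intermediate values shown to 6 dp
step 0: u = 0.2500, v = 1.0000, du/dtau = 0.2500, dv/dtau = 0.1250
step 1:
  k1: at (u, v) = (0.250000, 1.000000), (du/dtau, dv/dtau) = (0.250000, 0.125000); Gamma_uuu = 0.116129, Gamma_uuv = 0.000000, Gamma_uvv = -0.232258, Gamma_vuu = -0.464516, Gamma_vuv = 0.000000, Gamma_vvv = 0.929032; k1 = (0.250000, 0.125000, -0.003629, 0.014516)
  k2: at (u, v) = (0.275000, 1.012500), (du/dtau, dv/dtau) = (0.249637, 0.126452); Gamma_uuu = 0.534833, Gamma_uuv = 0.000000, Gamma_uvv = -0.234450, Gamma_vuu = -0.350419, Gamma_vuv = 0.000000, Gamma_vvv = 0.914481; k2 = (0.249637, 0.126452, -0.029581, 0.007215)
  k3: at (u, v) = (0.274964, 1.012645), (du/dtau, dv/dtau) = (0.247042, 0.125722); Gamma_uuu = 0.534215, Gamma_uuv = 0.000000, Gamma_uvv = -0.234381, Gamma_vuu = -0.350538, Gamma_vuv = 0.000000, Gamma_vvv = 0.914376; k3 = (0.247042, 0.125722, -0.028898, 0.006941)
  k4: at (u, v) = (0.299408, 1.025144), (du/dtau, dv/dtau) = (0.244220, 0.126388); Gamma_uuu = 0.913467, Gamma_uuv = 0.000000, Gamma_uvv = -0.231415, Gamma_vuu = -0.239789, Gamma_vuv = 0.000000, Gamma_vvv = 0.901546; k4 = (0.244220, 0.126388, -0.050786, -0.000099)
  Y <- Y + (h/6)(k1 + 2k2 + 2k3 + k4): u = 0.2996, v = 1.0252, du/dtau = 0.2443, dv/dtau = 0.1264
step 2:
  k1: at (u, v) = (0.299586, 1.025191), (du/dtau, dv/dtau) = (0.244288, 0.126424); Gamma_uuu = 0.916069, Gamma_uuv = 0.000000, Gamma_uvv = -0.231395, Gamma_vuu = -0.239012, Gamma_vuv = 0.000000, Gamma_vvv = 0.901492; k1 = (0.244288, 0.126424, -0.050969, -0.000145)
  k2: at (u, v) = (0.324015, 1.037834), (du/dtau, dv/dtau) = (0.239191, 0.126410); Gamma_uuu = 1.246731, Gamma_uuv = 0.000000, Gamma_uvv = -0.224060, Gamma_vuu = -0.135252, Gamma_vuv = 0.000000, Gamma_vvv = 0.890105; k2 = (0.239191, 0.126410, -0.067748, -0.006485)
  k3: at (u, v) = (0.323505, 1.037832), (du/dtau, dv/dtau) = (0.237513, 0.125776); Gamma_uuu = 1.240389, Gamma_uuv = 0.000000, Gamma_uvv = -0.224146, Gamma_vuu = -0.137284, Gamma_vuv = 0.000000, Gamma_vvv = 0.890138; k3 = (0.237513, 0.125776, -0.066427, -0.006337)
  k4: at (u, v) = (0.347088, 1.050346), (du/dtau, dv/dtau) = (0.231002, 0.125157); Gamma_uuu = 1.505628, Gamma_uuv = 0.000000, Gamma_uvv = -0.213889, Gamma_vuu = -0.047485, Gamma_vuv = 0.000000, Gamma_vvv = 0.880191; k4 = (0.231002, 0.125157, -0.076993, -0.011254)
  Y <- Y + (h/6)(k1 + 2k2 + 2k3 + k4): u = 0.3472, v = 1.0504, du/dtau = 0.2311, dv/dtau = 0.1252
step 3:
  k1: at (u, v) = (0.347209, 1.050390), (du/dtau, dv/dtau) = (0.231077, 0.125189); Gamma_uuu = 1.506839, Gamma_uuv = 0.000000, Gamma_uvv = -0.213839, Gamma_vuu = -0.047057, Gamma_vuv = 0.000000, Gamma_vvv = 0.880158; k1 = (0.231077, 0.125189, -0.077109, -0.011281)
  k2: at (u, v) = (0.370317, 1.062908), (du/dtau, dv/dtau) = (0.223366, 0.124061); Gamma_uuu = 1.711406, Gamma_uuv = 0.000000, Gamma_uvv = -0.201681, Gamma_vuu = 0.028632, Gamma_vuv = 0.000000, Gamma_vvv = 0.871253; k2 = (0.223366, 0.124061, -0.082282, -0.014838)
  k3: at (u, v) = (0.369546, 1.062796), (du/dtau, dv/dtau) = (0.222849, 0.123706); Gamma_uuu = 1.705446, Gamma_uuv = 0.000000, Gamma_uvv = -0.202001, Gamma_vuu = 0.026305, Gamma_vuv = 0.000000, Gamma_vvv = 0.871323; k3 = (0.222849, 0.123706, -0.081604, -0.014640)
  k4: at (u, v) = (0.391779, 1.075131), (du/dtau, dv/dtau) = (0.214756, 0.122261); Gamma_uuu = 1.854801, Gamma_uuv = 0.000000, Gamma_uvv = -0.189201, Gamma_vuu = 0.087483, Gamma_vuv = 0.000000, Gamma_vvv = 0.863277; k4 = (0.214756, 0.122261, -0.082716, -0.016939)
  Y <- Y + (h/6)(k1 + 2k2 + 2k3 + k4): u = 0.3918, v = 1.0752, du/dtau = 0.2148, dv/dtau = 0.1223

Answer: u = 0.3918, v = 1.0752, du/dtau = 0.2148, dv/dtau = 0.1223


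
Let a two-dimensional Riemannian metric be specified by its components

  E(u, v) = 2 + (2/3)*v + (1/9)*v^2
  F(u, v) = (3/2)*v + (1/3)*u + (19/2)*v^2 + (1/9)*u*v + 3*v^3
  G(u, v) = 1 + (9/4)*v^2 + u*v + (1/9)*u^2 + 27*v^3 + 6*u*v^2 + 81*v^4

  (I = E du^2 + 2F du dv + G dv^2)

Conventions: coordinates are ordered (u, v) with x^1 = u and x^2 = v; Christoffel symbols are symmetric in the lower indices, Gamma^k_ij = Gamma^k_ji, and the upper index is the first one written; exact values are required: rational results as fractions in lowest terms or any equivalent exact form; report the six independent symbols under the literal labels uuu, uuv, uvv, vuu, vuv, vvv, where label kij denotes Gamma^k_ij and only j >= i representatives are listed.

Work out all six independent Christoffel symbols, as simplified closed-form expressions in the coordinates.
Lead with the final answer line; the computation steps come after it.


Answer: Gamma_uuu = 0, Gamma_uuv = (4*v + 12)/(4*u^2 + 216*u*v^2 + 36*u*v + 2916*v^4 + 972*v^3 + 85*v^2 + 24*v + 72), Gamma_uvv = (216*v^2 + 666*v + 54)/(4*u^2 + 216*u*v^2 + 36*u*v + 2916*v^4 + 972*v^3 + 85*v^2 + 24*v + 72), Gamma_vuu = 0, Gamma_vuv = (4*u + 108*v^2 + 18*v)/(4*u^2 + 216*u*v^2 + 36*u*v + 2916*v^4 + 972*v^3 + 85*v^2 + 24*v + 72), Gamma_vvv = (216*u*v + 18*u + 5832*v^3 + 1458*v^2 + 81*v)/(4*u^2 + 216*u*v^2 + 36*u*v + 2916*v^4 + 972*v^3 + 85*v^2 + 24*v + 72)

E = 2 + (2/3)*v + (1/9)*v^2; F = (3/2)*v + (1/3)*u + (19/2)*v^2 + (1/9)*u*v + 3*v^3; G = 1 + (9/4)*v^2 + u*v + (1/9)*u^2 + 27*v^3 + 6*u*v^2 + 81*v^4
Gamma^k_ij = (1/2) g^{kl} (d_i g_jl + d_j g_il - d_l g_ij), with g^inv = (1/(EG-F^2)) [[G, -F], [-F, E]]
first partials: E_u = 0, E_v = 2/3 + (2/9)*v, F_u = 1/3 + (1/9)*v, F_v = 3/2 + 19*v + (1/9)*u + 9*v^2, G_u = v + (2/9)*u + 6*v^2, G_v = (9/2)*v + u + 81*v^2 + 12*u*v + 324*v^3
D = EG - F^2 = 2 + (2/3)*v + (85/36)*v^2 + u*v + (1/9)*u^2 + 27*v^3 + 6*u*v^2 + 81*v^4
expanded: Gamma^u_uu = (G E_u - 2F F_u + F E_v)/(2D), Gamma^u_uv = (G E_v - F G_u)/(2D), Gamma^u_vv = (2G F_v - G G_u - F G_v)/(2D), Gamma^v_uu = (2E F_u - E E_v - F E_u)/(2D), Gamma^v_uv = (E G_u - F E_v)/(2D), Gamma^v_vv = (E G_v - 2F F_v + F G_u)/(2D); substitute and cancel common factors


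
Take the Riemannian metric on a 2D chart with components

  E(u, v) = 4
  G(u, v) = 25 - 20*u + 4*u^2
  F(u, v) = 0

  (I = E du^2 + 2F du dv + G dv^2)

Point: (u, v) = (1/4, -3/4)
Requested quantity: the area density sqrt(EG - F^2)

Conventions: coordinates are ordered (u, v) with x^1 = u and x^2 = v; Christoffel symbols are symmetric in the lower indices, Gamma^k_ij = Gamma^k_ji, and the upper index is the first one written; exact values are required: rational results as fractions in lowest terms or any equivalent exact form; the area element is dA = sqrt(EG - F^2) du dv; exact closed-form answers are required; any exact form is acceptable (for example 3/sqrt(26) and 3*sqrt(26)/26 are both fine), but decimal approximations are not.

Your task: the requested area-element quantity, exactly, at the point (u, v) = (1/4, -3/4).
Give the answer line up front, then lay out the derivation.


Answer: sqrt(EG - F^2) = 9

E = 4, F = 0, G = 81/4; EG - F^2 = 81


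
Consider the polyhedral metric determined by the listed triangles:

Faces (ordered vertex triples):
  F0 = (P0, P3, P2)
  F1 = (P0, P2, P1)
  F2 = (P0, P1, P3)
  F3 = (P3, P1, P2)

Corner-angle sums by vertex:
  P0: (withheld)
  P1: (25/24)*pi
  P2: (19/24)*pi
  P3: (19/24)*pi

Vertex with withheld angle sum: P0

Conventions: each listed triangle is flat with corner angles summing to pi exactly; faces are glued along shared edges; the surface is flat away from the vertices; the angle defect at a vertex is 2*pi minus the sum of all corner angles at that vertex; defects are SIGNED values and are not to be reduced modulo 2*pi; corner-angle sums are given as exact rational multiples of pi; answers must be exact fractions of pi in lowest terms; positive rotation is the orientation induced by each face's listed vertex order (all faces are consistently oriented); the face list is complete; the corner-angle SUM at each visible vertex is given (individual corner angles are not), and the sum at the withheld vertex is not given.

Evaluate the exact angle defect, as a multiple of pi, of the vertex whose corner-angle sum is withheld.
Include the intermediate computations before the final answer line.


V = 4, E = 6, F = 4; chi = V - E + F = 2
Gauss-Bonnet: total defect = 2*pi*chi = 4*pi; visible defects sum to (27/8)*pi

Answer: defect(P0) = (5/8)*pi


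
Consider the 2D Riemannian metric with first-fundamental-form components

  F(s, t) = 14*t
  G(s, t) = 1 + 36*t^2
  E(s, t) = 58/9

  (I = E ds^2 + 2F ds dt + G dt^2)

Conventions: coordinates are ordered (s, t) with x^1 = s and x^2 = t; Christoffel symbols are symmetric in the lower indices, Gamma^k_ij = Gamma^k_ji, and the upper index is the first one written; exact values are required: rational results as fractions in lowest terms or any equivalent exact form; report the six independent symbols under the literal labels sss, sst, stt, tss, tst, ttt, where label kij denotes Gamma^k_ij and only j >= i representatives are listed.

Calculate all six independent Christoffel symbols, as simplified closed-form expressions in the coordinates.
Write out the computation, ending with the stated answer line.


E = 58/9; F = 14*t; G = 1 + 36*t^2
Gamma^k_ij = (1/2) g^{kl} (d_i g_jl + d_j g_il - d_l g_ij), with g^inv = (1/(EG-F^2)) [[G, -F], [-F, E]]
first partials: E_s = 0, E_t = 0, F_s = 0, F_t = 14, G_s = 0, G_t = 72*t
D = EG - F^2 = 58/9 + 36*t^2
expanded: Gamma^s_ss = (G E_s - 2F F_s + F E_t)/(2D), Gamma^s_st = (G E_t - F G_s)/(2D), Gamma^s_tt = (2G F_t - G G_s - F G_t)/(2D), Gamma^t_ss = (2E F_s - E E_t - F E_s)/(2D), Gamma^t_st = (E G_s - F E_t)/(2D), Gamma^t_tt = (E G_t - 2F F_t + F G_s)/(2D); substitute and cancel common factors

Answer: Gamma_sss = 0, Gamma_sst = 0, Gamma_stt = 63/(162*t^2 + 29), Gamma_tss = 0, Gamma_tst = 0, Gamma_ttt = 162*t/(162*t^2 + 29)


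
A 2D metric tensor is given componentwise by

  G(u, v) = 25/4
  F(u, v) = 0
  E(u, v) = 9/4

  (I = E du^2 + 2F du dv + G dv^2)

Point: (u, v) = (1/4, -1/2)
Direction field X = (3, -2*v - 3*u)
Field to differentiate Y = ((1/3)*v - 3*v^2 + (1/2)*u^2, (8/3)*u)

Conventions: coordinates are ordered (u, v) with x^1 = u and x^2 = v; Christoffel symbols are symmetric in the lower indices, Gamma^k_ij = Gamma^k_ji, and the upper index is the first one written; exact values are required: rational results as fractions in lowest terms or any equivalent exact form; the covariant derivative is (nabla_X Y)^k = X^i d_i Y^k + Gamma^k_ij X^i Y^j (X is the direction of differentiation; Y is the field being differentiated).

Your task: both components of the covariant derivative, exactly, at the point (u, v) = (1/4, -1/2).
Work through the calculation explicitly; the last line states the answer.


E = 9/4, F = 0, G = 25/4 at the point
E_u = 0, E_v = 0, F_u = 0, F_v = 0, G_u = 0, G_v = 0
EG - F^2 = 225/16;  g^inv = (16/225) * [[25/4, 0], [0, 9/4]]
first-kind symbols [ij,l] = (1/2)(d_i g_jl + d_j g_il - d_l g_ij): [uu,u] = E_u/2 = 0, [uu,v] = F_u - E_v/2 = 0, [uv,u] = E_v/2 = 0, [uv,v] = G_u/2 = 0, [vv,u] = F_v - G_u/2 = 0, [vv,v] = G_v/2 = 0
Gamma^u_ij = (G*[ij,u] - F*[ij,v])/(EG - F^2), Gamma^v_ij = (E*[ij,v] - F*[ij,u])/(EG - F^2)
Gamma_uuu = 0, Gamma_uuv = 0, Gamma_uvv = 0, Gamma_vuu = 0, Gamma_vuv = 0, Gamma_vvv = 0
X = (3, 1/4), Y = (-85/96, 2/3) at the point

Answer: (nabla_X Y)^u = 19/12, (nabla_X Y)^v = 8


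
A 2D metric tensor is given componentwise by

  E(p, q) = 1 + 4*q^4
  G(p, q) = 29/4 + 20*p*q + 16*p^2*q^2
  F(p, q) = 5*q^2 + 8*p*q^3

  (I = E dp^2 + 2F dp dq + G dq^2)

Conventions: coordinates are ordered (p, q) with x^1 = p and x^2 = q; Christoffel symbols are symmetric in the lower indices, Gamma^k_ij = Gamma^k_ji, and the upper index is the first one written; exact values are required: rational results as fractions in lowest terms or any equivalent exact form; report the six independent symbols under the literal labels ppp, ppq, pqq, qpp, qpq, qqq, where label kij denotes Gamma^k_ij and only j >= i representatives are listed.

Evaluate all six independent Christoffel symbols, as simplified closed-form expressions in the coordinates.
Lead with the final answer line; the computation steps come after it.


Answer: Gamma_ppp = 0, Gamma_ppq = 32*q^3/(64*p^2*q^2 + 80*p*q + 16*q^4 + 29), Gamma_pqq = 32*p*q^2/(64*p^2*q^2 + 80*p*q + 16*q^4 + 29), Gamma_qpp = 0, Gamma_qpq = (64*p*q^2 + 40*q)/(64*p^2*q^2 + 80*p*q + 16*q^4 + 29), Gamma_qqq = (64*p^2*q + 40*p)/(64*p^2*q^2 + 80*p*q + 16*q^4 + 29)

E = 1 + 4*q^4; F = 5*q^2 + 8*p*q^3; G = 29/4 + 20*p*q + 16*p^2*q^2
Gamma^k_ij = (1/2) g^{kl} (d_i g_jl + d_j g_il - d_l g_ij), with g^inv = (1/(EG-F^2)) [[G, -F], [-F, E]]
first partials: E_p = 0, E_q = 16*q^3, F_p = 8*q^3, F_q = 10*q + 24*p*q^2, G_p = 20*q + 32*p*q^2, G_q = 20*p + 32*p^2*q
D = EG - F^2 = 29/4 + 20*p*q + 4*q^4 + 16*p^2*q^2
expanded: Gamma^p_pp = (G E_p - 2F F_p + F E_q)/(2D), Gamma^p_pq = (G E_q - F G_p)/(2D), Gamma^p_qq = (2G F_q - G G_p - F G_q)/(2D), Gamma^q_pp = (2E F_p - E E_q - F E_p)/(2D), Gamma^q_pq = (E G_p - F E_q)/(2D), Gamma^q_qq = (E G_q - 2F F_q + F G_p)/(2D); substitute and cancel common factors


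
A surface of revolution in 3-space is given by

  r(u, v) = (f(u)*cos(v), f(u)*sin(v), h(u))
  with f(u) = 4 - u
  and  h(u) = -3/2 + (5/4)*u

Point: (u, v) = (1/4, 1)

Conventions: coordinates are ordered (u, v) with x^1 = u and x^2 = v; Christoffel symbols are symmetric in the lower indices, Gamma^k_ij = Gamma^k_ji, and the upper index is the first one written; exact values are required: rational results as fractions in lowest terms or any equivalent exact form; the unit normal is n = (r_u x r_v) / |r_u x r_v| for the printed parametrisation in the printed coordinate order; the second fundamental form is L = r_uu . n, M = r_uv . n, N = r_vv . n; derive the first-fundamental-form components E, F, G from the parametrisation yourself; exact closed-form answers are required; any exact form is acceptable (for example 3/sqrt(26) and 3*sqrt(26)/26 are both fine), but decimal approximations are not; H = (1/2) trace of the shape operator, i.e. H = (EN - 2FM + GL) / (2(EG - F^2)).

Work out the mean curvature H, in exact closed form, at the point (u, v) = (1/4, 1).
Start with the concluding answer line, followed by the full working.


Answer: H = 2*sqrt(41)/123

f = 15/4, f' = -1, f'' = 0, h' = 5/4, h'' = 0
E = 41/16, F = 0, G = 225/16; answer radicand W^2 = 41/16
unnormalised second-form numerators: l = 0, m = 0, n = 75/16; L = l/sqrt(41/16), and similarly M = m/sqrt(W^2), N = n/sqrt(W^2)
H = (E*n - 2*F*m + G*l) / (2*(EG - F^2)*sqrt(W^2)); E*n - 2*F*m + G*l = 3075/256, EG - F^2 = 9225/256, so H = (1/6)/sqrt(41/16)


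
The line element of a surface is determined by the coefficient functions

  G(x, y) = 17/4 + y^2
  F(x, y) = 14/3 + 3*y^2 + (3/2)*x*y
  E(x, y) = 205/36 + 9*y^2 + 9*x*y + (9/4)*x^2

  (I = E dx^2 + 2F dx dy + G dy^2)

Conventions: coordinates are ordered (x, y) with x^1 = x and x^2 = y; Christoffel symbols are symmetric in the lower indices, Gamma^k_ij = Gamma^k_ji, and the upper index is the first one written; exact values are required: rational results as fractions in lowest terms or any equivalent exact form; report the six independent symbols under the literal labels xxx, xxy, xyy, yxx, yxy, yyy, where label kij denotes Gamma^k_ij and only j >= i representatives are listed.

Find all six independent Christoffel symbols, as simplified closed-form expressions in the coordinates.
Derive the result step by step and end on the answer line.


E = 205/36 + 9*y^2 + 9*x*y + (9/4)*x^2; F = 14/3 + 3*y^2 + (3/2)*x*y; G = 17/4 + y^2
Gamma^k_ij = (1/2) g^{kl} (d_i g_jl + d_j g_il - d_l g_ij), with g^inv = (1/(EG-F^2)) [[G, -F], [-F, E]]
first partials: E_x = 9*y + (9/2)*x, E_y = 18*y + 9*x, F_x = (3/2)*y, F_y = 6*y + (3/2)*x, G_x = 0, G_y = 2*y
D = EG - F^2 = 349/144 + (287/18)*y^2 + (97/4)*x*y + (153/16)*x^2
expanded: Gamma^x_xx = (G E_x - 2F F_x + F E_y)/(2D), Gamma^x_xy = (G E_y - F G_x)/(2D), Gamma^x_yy = (2G F_y - G G_x - F G_y)/(2D), Gamma^y_xx = (2E F_x - E E_y - F E_x)/(2D), Gamma^y_xy = (E G_x - F E_y)/(2D), Gamma^y_yy = (E G_y - 2F F_y + F G_x)/(2D); substitute and cancel common factors

Answer: Gamma_xxx = (972*x^2*y + 3888*x*y^2 + 4401*x + 3888*y^3 + 7794*y)/(1377*x^2 + 3492*x*y + 2296*y^2 + 349), Gamma_xxy = (648*x*y^2 + 2754*x + 1296*y^3 + 5508*y)/(1377*x^2 + 3492*x*y + 2296*y^2 + 349), Gamma_xyy = (918*x + 432*y^3 + 3000*y)/(1377*x^2 + 3492*x*y + 2296*y^2 + 349), Gamma_yxx = (-1458*x^3 - 8748*x^2*y - 17496*x*y^2 - 5202*x - 11664*y^3 - 9174*y)/(1377*x^2 + 3492*x*y + 2296*y^2 + 349), Gamma_yxy = (-972*x^2*y - 3888*x*y^2 - 3024*x - 3888*y^3 - 6048*y)/(1377*x^2 + 3492*x*y + 2296*y^2 + 349), Gamma_yyy = (-648*x*y^2 - 1008*x - 1296*y^3 - 3212*y)/(1377*x^2 + 3492*x*y + 2296*y^2 + 349)
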